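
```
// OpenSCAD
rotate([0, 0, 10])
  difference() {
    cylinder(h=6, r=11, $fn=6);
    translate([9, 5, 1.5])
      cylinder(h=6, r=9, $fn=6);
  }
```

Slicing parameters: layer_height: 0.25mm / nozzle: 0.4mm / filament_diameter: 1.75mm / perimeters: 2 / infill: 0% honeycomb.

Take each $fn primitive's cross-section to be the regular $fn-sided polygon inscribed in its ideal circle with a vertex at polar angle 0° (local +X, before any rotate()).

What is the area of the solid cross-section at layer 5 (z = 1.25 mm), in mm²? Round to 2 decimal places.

At z = 1.25 mm: the cylinder: section is a regular 6-gon, circumradius r=11 (area = (6/2)·11.000²·sin(360°/6) = 314.37 mm²); the cylinder at (9, 5) does not reach this height (z outside [1.5, 7.5]); Taking the first minus the rest: none of the subtracted shapes is present at this height, so the r=11 cylinder is unchanged — area = 314.37 mm²; (whole slice rotated 10° about Z — lengths, areas and connectivity unchanged). Overall, the cross-section is a single solid region. Net area = 314.37 mm².

314.37 mm²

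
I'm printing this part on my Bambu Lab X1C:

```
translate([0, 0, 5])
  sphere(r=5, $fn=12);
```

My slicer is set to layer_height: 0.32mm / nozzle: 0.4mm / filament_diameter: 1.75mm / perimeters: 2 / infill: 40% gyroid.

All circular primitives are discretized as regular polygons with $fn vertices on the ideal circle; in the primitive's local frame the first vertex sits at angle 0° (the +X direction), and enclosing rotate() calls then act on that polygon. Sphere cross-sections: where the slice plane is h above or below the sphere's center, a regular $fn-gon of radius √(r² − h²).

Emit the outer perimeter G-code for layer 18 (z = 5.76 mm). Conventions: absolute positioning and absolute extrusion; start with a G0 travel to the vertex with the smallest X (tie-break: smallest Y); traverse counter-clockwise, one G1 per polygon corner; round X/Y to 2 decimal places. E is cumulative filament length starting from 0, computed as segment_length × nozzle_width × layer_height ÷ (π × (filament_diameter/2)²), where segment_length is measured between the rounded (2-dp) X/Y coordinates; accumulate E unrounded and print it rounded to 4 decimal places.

At z = 5.76 mm: the r=5 sphere slices to a regular 12-gon of circumradius 4.942 (√(r²−h²) with h=0.76 from center). The outline is a single polygon with 12 vertices. Extrusion per mm of travel: 0.4 × 0.32 / (π × 0.875²) = 0.053216. Accumulating E over each segment gives final E = 1.6333.

G0 X-4.94 Y0.00 Z5.76
G1 X-4.28 Y-2.47 E0.1361
G1 X-2.47 Y-4.28 E0.2723
G1 X0.00 Y-4.94 E0.4083
G1 X2.47 Y-4.28 E0.5444
G1 X4.28 Y-2.47 E0.6806
G1 X4.94 Y0.00 E0.8167
G1 X4.28 Y2.47 E0.9527
G1 X2.47 Y4.28 E1.0889
G1 X0.00 Y4.94 E1.2250
G1 X-2.47 Y4.28 E1.3610
G1 X-4.28 Y2.47 E1.4973
G1 X-4.94 Y0.00 E1.6333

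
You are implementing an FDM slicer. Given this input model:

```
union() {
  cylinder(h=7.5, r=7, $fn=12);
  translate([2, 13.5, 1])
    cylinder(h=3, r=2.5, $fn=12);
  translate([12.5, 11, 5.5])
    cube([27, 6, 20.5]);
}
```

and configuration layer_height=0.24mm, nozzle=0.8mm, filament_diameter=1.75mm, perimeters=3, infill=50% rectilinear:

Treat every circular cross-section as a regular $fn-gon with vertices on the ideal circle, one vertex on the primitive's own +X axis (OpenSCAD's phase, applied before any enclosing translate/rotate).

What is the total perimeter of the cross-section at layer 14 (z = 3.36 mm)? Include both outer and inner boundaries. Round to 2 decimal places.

At z = 3.36 mm: the cylinder: section is a regular 12-gon, circumradius r=7 (perimeter = 2·12·7.000·sin(180°/12) = 43.48 mm); the cylinder at (2, 13.5): section is a regular 12-gon, circumradius r=2.5 (perimeter = 2·12·2.500·sin(180°/12) = 15.53 mm); the cube at (12.5, 11) is not intersected at this z (z outside [5.5, 26]); Taking the union: the 2 present regions are separate (no shared area or edge), so areas and boundary lengths simply add and each stays a separate island — boundary = 59.01 mm. Overall, the cross-section has 2 separate islands. Total boundary length (outer) = 59.01 mm.

59.01 mm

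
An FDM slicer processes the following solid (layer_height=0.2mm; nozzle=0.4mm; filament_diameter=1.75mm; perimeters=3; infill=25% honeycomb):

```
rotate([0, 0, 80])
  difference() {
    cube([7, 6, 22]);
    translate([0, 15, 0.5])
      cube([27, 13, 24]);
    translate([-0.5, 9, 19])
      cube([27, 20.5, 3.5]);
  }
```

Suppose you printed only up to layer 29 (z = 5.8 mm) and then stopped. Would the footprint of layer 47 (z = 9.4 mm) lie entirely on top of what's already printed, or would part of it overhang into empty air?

entirely on top

Compare the two slices. At z = 5.8: the 7×6 cube contributes its full rectangle (area 42.00 mm²); the cube at (0, 15) is present — its section is the full 27×13 rectangle (area 351.00 mm²); the cube at (-0.5, 9) does not reach this height (z outside [19, 22.5]); After the difference (first − rest): starting from the 7×6 cube (42.00 mm²), the 27×13 cube at (0, 15) misses the remaining region (no effect) — area = 42.00 mm²; (rotated 80° about Z; rotation is an isometry so areas/perimeters/island counts are preserved). At z = 9.4: the cube (footprint 7×6) is included at this height (area 42.00 mm²); the cube at (0, 15) is present — its section is the full 27×13 rectangle (area 351.00 mm²); the cube at (-0.5, 9) is not intersected at this z (z outside [19, 22.5]); After the difference (first − rest): starting from the 7×6 cube (42.00 mm²), the 27×13 cube at (0, 15) misses the remaining region (no effect) — area = 42.00 mm²; (rotated 80° about Z; rotation is an isometry so areas/perimeters/island counts are preserved). Checking containment: the cross-section at z = 9.4 is a subset of the cross-section at z = 5.8.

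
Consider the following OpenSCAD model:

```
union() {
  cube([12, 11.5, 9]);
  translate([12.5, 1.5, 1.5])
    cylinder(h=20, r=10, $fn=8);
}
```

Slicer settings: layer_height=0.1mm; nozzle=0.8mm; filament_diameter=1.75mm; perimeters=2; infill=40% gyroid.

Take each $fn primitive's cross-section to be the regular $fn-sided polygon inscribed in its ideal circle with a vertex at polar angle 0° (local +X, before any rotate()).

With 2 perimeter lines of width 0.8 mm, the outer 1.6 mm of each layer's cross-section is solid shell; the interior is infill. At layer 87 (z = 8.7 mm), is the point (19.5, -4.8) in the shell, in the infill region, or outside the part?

shell

At z = 8.7 mm: the 12×11.5 cube contributes its full rectangle; the r=10 cylinder at (12.5, 1.5) contributes a regular 8-gon of circumradius 10; Combining (union): the regions partially overlap (shared area 79.55 mm²), so overlapping operands fuse into one piece — 1 connected region. Overall, the cross-section is a single solid region. The nearest boundary edge runs (22.50, 1.50)→(19.57, -5.57); distance from the point to it = 0.36 mm. The point is inside the cross-section, 0.36 mm from the nearest boundary — within the 1.6 mm shell band (2 × 0.8).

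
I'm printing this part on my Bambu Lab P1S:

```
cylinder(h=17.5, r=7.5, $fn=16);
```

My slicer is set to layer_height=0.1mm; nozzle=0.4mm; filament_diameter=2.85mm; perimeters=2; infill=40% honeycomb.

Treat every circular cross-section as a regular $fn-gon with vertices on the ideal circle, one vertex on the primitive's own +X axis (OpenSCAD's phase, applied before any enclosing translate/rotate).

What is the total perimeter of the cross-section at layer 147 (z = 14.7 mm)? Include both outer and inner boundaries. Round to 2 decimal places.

46.82 mm

At z = 14.7 mm: the cylinder: section is a regular 16-gon, circumradius r=7.5 (perimeter = 2·16·7.500·sin(180°/16) = 46.82 mm). Overall, the cross-section is a single solid region. Total boundary length (outer) = 46.82 mm.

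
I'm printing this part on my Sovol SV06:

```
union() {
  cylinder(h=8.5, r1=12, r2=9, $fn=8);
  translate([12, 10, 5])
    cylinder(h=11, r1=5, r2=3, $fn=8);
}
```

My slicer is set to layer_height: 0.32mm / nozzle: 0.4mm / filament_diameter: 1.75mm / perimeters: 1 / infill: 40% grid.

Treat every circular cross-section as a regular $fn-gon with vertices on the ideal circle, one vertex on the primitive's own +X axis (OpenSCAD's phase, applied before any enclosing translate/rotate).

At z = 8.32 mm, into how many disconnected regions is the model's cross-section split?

2

At z = 8.32 mm: the cone (r1=12→r2=9) has section circumradius 9.064 here — a regular 8-gon; the cone at (12, 10): at t=0.302 of its height the radius interpolates to r₁+(r₂−r₁)t = 4.396, giving a regular 8-gon of that circumradius; Combining (union): the 2 present regions are separate (no shared area or edge), so areas and boundary lengths simply add and each stays a separate island — 2 connected regions. The result has 2 disconnected regions.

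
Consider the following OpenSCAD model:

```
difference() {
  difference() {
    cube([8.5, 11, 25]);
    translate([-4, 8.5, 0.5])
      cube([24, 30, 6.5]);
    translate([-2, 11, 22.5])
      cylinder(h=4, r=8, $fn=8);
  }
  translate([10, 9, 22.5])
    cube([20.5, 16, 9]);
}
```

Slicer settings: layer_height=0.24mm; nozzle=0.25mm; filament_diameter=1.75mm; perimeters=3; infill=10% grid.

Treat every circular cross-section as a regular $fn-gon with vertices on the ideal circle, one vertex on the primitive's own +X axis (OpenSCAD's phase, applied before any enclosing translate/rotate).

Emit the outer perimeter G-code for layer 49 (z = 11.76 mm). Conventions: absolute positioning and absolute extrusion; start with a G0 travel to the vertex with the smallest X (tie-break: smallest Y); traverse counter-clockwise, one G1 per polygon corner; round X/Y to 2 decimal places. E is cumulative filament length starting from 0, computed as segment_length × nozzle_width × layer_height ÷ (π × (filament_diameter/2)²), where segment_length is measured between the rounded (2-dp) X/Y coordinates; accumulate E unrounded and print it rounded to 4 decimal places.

G0 X0.00 Y0.00 Z11.76
G1 X8.50 Y0.00 E0.2120
G1 X8.50 Y11.00 E0.4864
G1 X0.00 Y11.00 E0.6985
G1 X0.00 Y0.00 E0.9729

At z = 11.76 mm: the 8.5×11 cube contributes its full rectangle; the cube at (-4, 8.5) is absent (z outside [0.5, 7]); the cylinder at (-2, 11) does not reach this height (z outside [22.5, 26.5]); Subtracting the remaining from the first: none of the subtracted shapes is present at this height, so the 8.5×11 cube is unchanged — 1 connected region; the cube at (10, 9) is absent (z outside [22.5, 31.5]); After the difference (first − rest): none of the subtracted shapes is present at this height, so that combined region is unchanged — 1 connected region. The outline is a single polygon with 4 vertices. Extrusion per mm of travel: 0.25 × 0.24 / (π × 0.875²) = 0.024945. Accumulating E over each segment gives final E = 0.9729.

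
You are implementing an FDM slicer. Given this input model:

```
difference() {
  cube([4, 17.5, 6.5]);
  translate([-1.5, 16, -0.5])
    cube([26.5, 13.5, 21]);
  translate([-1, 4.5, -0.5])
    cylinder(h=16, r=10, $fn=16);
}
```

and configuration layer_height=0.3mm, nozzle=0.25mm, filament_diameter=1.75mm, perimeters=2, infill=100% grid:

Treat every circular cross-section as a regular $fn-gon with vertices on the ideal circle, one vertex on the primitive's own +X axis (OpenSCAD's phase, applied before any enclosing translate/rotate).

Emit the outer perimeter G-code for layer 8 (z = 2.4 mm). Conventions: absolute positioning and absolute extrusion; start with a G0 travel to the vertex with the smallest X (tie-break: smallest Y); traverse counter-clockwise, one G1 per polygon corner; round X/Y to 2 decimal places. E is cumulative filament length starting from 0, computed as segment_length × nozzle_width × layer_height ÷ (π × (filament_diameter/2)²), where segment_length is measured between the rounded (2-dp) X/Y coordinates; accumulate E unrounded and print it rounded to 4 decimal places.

G0 X0.00 Y14.30 Z2.40
G1 X2.83 Y13.74 E0.0900
G1 X4.00 Y12.95 E0.1340
G1 X4.00 Y16.00 E0.2291
G1 X0.00 Y16.00 E0.3538
G1 X0.00 Y14.30 E0.4068

At z = 2.4 mm: the 4×17.5 cube contributes its full rectangle; the 26.5×13.5 cube at (-1.5, 16) contributes its full rectangle; the r=10 cylinder at (-1, 4.5) contributes a regular 16-gon of circumradius 10; After the difference (first − rest): starting from the 4×17.5 cube, the 26.5×13.5 cube at (-1.5, 16) partially overlaps it — only the 6.00 mm² overlap (of its 357.75 mm²) is removed, clipping the outline; the r=10 cylinder at (-1, 4.5) partially overlaps it — only the 55.29 mm² overlap (of its 306.15 mm²) is removed, clipping the outline — 1 connected region. The outline is a single polygon with 5 vertices. Extrusion per mm of travel: 0.25 × 0.3 / (π × 0.875²) = 0.031181. Accumulating E over each segment gives final E = 0.4068.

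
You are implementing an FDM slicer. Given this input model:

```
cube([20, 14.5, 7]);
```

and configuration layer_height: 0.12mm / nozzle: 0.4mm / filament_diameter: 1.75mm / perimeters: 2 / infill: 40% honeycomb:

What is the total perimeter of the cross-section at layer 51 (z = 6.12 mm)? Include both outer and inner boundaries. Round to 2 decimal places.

At z = 6.12 mm: the 20×14.5 cube contributes its full rectangle (perimeter 69.00 mm). Overall, the cross-section is a single solid region. Total boundary length (outer) = 69.00 mm.

69.00 mm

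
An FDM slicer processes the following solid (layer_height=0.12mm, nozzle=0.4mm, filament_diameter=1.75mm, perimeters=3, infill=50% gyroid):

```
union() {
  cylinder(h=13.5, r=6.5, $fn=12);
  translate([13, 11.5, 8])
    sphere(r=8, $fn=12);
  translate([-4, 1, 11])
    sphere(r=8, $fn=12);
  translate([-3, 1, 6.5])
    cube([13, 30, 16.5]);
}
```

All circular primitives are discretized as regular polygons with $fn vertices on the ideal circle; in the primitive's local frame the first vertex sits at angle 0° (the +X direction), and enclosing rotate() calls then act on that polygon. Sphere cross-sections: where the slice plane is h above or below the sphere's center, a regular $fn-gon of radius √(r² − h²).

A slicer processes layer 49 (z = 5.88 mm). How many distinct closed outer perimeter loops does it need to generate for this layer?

2

At z = 5.88 mm: the cylinder: section is a regular 12-gon, circumradius r=6.5; the r=8 sphere at (13, 11.5) slices to a regular 12-gon of circumradius 7.714 (√(r²−h²) with h=2.12 from center); the r=8 sphere at (-4, 1) contributes a regular 12-gon of circumradius √(8²−5.12²) = 6.147; the cube at (-3, 1) does not reach this height (z outside [6.5, 23]); Taking the union: the regions partially overlap (shared area 69.76 mm²), so overlapping operands fuse into one piece — 2 connected regions. The result has 2 disconnected regions.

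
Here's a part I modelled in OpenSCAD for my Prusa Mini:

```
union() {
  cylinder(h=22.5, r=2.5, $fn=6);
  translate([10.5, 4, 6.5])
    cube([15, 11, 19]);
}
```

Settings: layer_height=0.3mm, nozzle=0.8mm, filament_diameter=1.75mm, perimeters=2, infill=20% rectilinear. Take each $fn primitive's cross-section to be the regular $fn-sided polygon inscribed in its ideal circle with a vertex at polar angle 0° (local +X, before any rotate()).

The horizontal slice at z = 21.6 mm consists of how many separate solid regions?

2

At z = 21.6 mm: the r=2.5 cylinder contributes a regular 6-gon of circumradius 2.5; the cube at (10.5, 4) (footprint 15×11) is included at this height; Taking the union: the 2 present regions are separate (no shared area or edge), so areas and boundary lengths simply add and each stays a separate island — 2 connected regions. The result has 2 disconnected regions.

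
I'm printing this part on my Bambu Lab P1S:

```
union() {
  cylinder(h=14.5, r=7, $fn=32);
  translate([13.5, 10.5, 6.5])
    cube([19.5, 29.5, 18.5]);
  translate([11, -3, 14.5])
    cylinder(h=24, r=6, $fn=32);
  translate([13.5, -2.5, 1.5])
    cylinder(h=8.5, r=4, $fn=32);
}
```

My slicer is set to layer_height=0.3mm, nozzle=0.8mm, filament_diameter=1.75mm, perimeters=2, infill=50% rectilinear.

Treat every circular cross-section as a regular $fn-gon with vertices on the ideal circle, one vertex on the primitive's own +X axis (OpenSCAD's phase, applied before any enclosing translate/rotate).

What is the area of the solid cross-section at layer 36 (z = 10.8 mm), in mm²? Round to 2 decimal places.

At z = 10.8 mm: the r=7 cylinder gives a regular 32-gon of circumradius 7 (constant along its height) (area = (32/2)·7.000²·sin(360°/32) = 152.95 mm²); the cube at (13.5, 10.5) is present — its section is the full 19.5×29.5 rectangle (area 575.25 mm²); the cylinder at (11, -3) does not reach this height (z outside [14.5, 38.5]); the cylinder at (13.5, -2.5) does not reach this height (z outside [1.5, 10]); Taking the union: the 2 present regions are separate (no shared area or edge), so areas and boundary lengths simply add and each stays a separate island — area = 728.20 mm². Overall, the cross-section has 2 separate islands. Net area = 728.20 mm².

728.20 mm²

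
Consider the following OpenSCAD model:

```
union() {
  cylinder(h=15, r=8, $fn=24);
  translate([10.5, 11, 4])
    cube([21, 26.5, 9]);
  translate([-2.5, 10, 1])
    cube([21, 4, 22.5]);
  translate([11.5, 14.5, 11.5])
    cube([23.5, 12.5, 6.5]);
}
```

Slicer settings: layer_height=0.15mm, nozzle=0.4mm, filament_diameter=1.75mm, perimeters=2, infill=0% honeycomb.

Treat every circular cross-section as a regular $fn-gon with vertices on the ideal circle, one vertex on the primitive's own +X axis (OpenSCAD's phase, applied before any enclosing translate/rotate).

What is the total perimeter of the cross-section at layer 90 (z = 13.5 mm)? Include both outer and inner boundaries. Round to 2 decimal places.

172.12 mm

At z = 13.5 mm: the r=8 cylinder gives a regular 24-gon of circumradius 8 (constant along its height) (perimeter = 2·24·8.000·sin(180°/24) = 50.12 mm); the cube at (10.5, 11) does not reach this height (z outside [4, 13]); the cube at (-2.5, 10) (footprint 21×4) is included at this height (perimeter 50.00 mm); the cube at (11.5, 14.5) (footprint 23.5×12.5) is included at this height (perimeter 72.00 mm); Taking the union: the 3 present regions are separate (no shared area or edge), so areas and boundary lengths simply add and each stays a separate island — boundary = 172.12 mm. Overall, the cross-section has 3 separate islands. Total boundary length (outer) = 172.12 mm.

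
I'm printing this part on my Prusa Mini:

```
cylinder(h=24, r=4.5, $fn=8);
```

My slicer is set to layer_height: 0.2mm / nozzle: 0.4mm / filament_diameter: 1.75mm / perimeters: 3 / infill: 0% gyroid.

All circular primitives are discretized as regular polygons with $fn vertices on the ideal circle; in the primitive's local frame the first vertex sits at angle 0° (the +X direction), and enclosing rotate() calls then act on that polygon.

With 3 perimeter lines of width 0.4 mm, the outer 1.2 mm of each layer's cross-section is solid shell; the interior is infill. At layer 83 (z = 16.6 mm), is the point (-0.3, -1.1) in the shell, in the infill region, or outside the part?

At z = 16.6 mm: the r=4.5 cylinder contributes a regular 8-gon of circumradius 4.5. Overall, the cross-section is a single solid region. The nearest boundary edge runs (-3.18, -3.18)→(-0.00, -4.50); distance from the point to it = 3.03 mm. The point is inside the cross-section and 3.03 mm from the nearest boundary — more than the 1.2 mm shell width (3 × 0.4), so it's in the infill interior.

infill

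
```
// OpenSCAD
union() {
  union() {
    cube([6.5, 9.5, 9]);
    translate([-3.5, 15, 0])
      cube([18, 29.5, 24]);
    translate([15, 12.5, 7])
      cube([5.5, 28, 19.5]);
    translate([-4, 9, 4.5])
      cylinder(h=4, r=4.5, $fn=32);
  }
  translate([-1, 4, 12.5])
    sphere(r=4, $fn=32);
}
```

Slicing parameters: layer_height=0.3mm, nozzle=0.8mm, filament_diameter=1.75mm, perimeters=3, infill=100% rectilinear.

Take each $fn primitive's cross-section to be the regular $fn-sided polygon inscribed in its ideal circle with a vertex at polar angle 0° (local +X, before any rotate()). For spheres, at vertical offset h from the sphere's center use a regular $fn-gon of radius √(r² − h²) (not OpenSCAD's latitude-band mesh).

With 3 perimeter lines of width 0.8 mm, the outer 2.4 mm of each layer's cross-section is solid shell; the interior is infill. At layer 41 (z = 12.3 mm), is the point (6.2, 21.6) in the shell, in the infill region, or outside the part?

At z = 12.3 mm: the cube is not intersected at this z (z outside [0, 9]); the cube at (-3.5, 15) is present — its section is the full 18×29.5 rectangle; the cube at (15, 12.5) is present — its section is the full 5.5×28 rectangle; the cylinder at (-4, 9) is absent (z outside [4.5, 8.5]); Merging all regions: the 2 present regions are separate (no shared area or edge), so areas and boundary lengths simply add and each stays a separate island — 2 connected regions; the sphere at (-1, 4): section is a regular 32-gon, circumradius = √(r²−h²) = √(4²−0.2²) = 3.995; Combining (union): the 2 present regions are separate (no shared area or edge), so areas and boundary lengths simply add and each stays a separate island — 3 connected regions. Overall, the cross-section has 3 separate islands. The nearest boundary edge runs (14.50, 15.00)→(-3.50, 15.00); distance from the point to it = 6.60 mm. (Shell/infill is judged within the island containing the point — the largest one.) The point is inside the cross-section and 6.60 mm from the nearest boundary — more than the 2.4 mm shell width (3 × 0.8), so it's in the infill interior.

infill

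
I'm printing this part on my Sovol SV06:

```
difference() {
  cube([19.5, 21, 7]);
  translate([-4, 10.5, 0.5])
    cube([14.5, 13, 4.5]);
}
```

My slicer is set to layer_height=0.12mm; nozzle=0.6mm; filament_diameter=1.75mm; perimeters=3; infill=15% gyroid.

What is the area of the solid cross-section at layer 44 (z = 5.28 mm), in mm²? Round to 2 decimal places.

At z = 5.28 mm: the cube (footprint 19.5×21) is included at this height (area 409.50 mm²); the cube at (-4, 10.5) is not intersected at this z (z outside [0.5, 5]); After the difference (first − rest): none of the subtracted shapes is present at this height, so the 19.5×21 cube is unchanged — area = 409.50 mm². Overall, the cross-section is a single solid region. Net area = 409.50 mm².

409.50 mm²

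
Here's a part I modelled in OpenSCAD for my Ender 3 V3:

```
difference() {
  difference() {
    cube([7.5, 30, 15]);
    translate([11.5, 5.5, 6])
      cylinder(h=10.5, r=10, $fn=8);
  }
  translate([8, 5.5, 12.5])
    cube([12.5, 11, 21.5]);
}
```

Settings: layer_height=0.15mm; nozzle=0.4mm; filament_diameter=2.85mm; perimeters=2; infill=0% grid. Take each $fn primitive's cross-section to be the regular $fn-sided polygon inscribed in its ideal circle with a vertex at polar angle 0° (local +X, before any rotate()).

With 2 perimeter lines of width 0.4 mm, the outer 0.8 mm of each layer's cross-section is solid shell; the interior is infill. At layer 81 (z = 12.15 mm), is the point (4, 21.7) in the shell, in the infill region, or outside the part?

At z = 12.15 mm: the 7.5×30 cube contributes its full rectangle; the r=10 cylinder at (11.5, 5.5) gives a regular 8-gon of circumradius 10 (constant along its height); Subtracting the remaining from the first: starting from the 7.5×30 cube, the r=10 cylinder at (11.5, 5.5) partially overlaps it — only the 60.76 mm² overlap (of its 282.84 mm²) is removed, clipping the outline — 1 connected region; the cube at (8, 5.5) does not reach this height (z outside [12.5, 34]); Taking the first minus the rest: none of the subtracted shapes is present at this height, so the result so far is unchanged — 1 connected region. Overall, the cross-section is a single solid region. The nearest boundary edge runs (7.50, 30.00)→(7.50, 13.84); distance from the point to it = 3.50 mm. The point is inside the cross-section and 3.50 mm from the nearest boundary — more than the 0.8 mm shell width (2 × 0.4), so it's in the infill interior.

infill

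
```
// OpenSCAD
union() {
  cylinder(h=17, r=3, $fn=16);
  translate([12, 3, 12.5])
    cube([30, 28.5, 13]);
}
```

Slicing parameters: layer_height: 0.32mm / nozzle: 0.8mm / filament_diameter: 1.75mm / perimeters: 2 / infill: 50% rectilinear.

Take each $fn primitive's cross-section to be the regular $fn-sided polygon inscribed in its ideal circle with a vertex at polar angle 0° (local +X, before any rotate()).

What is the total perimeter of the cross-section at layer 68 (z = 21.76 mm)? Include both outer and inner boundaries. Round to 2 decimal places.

117.00 mm

At z = 21.76 mm: the cylinder is not intersected at this z (z outside [0, 17]); the 30×28.5 cube at (12, 3) contributes its full rectangle (perimeter 117.00 mm); Merging all regions: only the 30×28.5 cube at (12, 3) is present, so the union is just that shape — boundary = 117.00 mm. Overall, the cross-section is a single solid region. Total boundary length (outer) = 117.00 mm.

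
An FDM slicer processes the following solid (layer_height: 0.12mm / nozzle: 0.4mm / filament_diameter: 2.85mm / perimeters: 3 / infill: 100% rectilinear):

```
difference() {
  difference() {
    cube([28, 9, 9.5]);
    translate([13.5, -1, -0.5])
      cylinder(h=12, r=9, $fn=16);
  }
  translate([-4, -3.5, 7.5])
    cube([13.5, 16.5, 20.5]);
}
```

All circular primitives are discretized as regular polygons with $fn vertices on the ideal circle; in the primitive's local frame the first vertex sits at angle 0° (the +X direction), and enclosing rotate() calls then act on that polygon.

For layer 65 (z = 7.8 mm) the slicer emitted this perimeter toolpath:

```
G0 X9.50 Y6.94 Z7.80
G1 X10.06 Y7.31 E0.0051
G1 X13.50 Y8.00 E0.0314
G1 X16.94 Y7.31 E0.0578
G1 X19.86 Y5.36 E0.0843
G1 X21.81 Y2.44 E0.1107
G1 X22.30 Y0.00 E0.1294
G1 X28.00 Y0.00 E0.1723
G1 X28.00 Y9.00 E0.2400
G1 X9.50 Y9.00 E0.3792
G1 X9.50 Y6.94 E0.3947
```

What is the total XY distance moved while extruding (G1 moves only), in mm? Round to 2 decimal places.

52.46 mm

Sum the Euclidean lengths of each G1 segment: total = 52.46 mm.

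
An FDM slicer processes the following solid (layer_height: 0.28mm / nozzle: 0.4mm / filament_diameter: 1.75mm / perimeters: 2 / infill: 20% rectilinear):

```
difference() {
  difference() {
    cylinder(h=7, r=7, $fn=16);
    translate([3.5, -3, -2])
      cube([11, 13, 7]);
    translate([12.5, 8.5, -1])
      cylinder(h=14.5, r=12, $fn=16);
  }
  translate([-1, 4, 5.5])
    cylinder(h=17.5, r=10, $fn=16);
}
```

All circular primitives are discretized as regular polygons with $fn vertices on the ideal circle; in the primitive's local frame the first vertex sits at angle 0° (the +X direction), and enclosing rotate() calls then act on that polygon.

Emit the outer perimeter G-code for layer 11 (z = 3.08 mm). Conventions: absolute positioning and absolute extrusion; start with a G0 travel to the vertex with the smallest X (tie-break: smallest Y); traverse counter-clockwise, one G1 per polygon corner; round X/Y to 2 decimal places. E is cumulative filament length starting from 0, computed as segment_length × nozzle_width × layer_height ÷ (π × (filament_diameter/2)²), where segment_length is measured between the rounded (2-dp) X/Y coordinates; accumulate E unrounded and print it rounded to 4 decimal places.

G0 X-7.00 Y0.00 Z3.08
G1 X-6.47 Y-2.68 E0.1272
G1 X-4.95 Y-4.95 E0.2544
G1 X-2.68 Y-6.47 E0.3816
G1 X0.00 Y-7.00 E0.5088
G1 X2.68 Y-6.47 E0.6360
G1 X4.95 Y-4.95 E0.7633
G1 X6.25 Y-3.00 E0.8724
G1 X3.50 Y-3.00 E1.0004
G1 X3.50 Y0.79 E1.1769
G1 X1.41 Y3.91 E1.3518
G1 X0.83 Y6.83 E1.4904
G1 X0.00 Y7.00 E1.5298
G1 X-2.68 Y6.47 E1.6571
G1 X-4.95 Y4.95 E1.7843
G1 X-6.47 Y2.68 E1.9115
G1 X-7.00 Y0.00 E2.0387

At z = 3.08 mm: the r=7 cylinder gives a regular 16-gon of circumradius 7 (constant along its height); the cube at (3.5, -3) (footprint 11×13) is included at this height; the r=12 cylinder at (12.5, 8.5) contributes a regular 16-gon of circumradius 12; After the difference (first − rest): starting from the r=7 cylinder, the 11×13 cube at (3.5, -3) partially overlaps it — only the 23.96 mm² overlap (of its 143.00 mm²) is removed, clipping the outline; the r=12 cylinder at (12.5, 8.5) partially overlaps it — only the 9.35 mm² overlap (of its 440.85 mm²) is removed, clipping the outline — 1 connected region; the cylinder at (-1, 4) is not intersected at this z (z outside [5.5, 23]); Taking the first minus the rest: none of the subtracted shapes is present at this height, so that combined region is unchanged — 1 connected region. The outline is a single polygon with 16 vertices. Extrusion per mm of travel: 0.4 × 0.28 / (π × 0.875²) = 0.046564. Accumulating E over each segment gives final E = 2.0387.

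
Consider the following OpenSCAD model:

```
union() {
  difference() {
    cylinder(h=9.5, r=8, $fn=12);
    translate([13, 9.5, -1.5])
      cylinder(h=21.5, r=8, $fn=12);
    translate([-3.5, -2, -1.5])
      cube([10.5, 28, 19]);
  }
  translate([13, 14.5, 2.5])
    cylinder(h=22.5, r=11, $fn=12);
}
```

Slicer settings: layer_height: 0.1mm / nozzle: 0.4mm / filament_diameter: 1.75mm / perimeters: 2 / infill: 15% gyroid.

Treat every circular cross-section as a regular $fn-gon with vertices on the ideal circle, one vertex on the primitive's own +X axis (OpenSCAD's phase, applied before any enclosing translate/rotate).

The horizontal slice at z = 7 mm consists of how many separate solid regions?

At z = 7 mm: the cylinder: section is a regular 12-gon, circumradius r=8; the r=8 cylinder at (13, 9.5) gives a regular 12-gon of circumradius 8 (constant along its height); the 10.5×28 cube at (-3.5, -2) contributes its full rectangle; Taking the first minus the rest: starting from the r=8 cylinder, the r=8 cylinder at (13, 9.5) misses the remaining region (no effect); the 10.5×28 cube at (-3.5, -2) partially overlaps it — only the 93.49 mm² overlap (of its 294.00 mm²) is removed, clipping the outline — 1 connected region; the r=11 cylinder at (13, 14.5) contributes a regular 12-gon of circumradius 11; Combining (union): the 2 present regions are separate (no shared area or edge), so areas and boundary lengths simply add and each stays a separate island — 2 connected regions. The result has 2 disconnected regions.

2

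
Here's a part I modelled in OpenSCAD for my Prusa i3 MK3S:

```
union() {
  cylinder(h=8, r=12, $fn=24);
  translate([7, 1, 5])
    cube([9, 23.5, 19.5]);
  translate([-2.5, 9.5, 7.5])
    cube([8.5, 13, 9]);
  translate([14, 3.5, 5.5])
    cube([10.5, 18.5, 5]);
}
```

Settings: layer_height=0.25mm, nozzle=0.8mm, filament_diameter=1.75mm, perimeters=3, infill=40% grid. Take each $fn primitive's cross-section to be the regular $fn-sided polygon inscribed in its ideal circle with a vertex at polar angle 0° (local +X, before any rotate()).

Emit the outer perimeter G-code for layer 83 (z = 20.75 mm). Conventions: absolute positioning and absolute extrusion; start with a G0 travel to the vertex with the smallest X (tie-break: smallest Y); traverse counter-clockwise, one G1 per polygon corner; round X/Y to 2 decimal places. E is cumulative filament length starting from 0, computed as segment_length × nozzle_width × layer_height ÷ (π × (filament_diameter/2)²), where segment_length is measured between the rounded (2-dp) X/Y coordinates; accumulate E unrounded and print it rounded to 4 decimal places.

G0 X7.00 Y1.00 Z20.75
G1 X16.00 Y1.00 E0.7484
G1 X16.00 Y24.50 E2.7024
G1 X7.00 Y24.50 E3.4507
G1 X7.00 Y1.00 E5.4048

At z = 20.75 mm: the cylinder is absent (z outside [0, 8]); the cube at (7, 1) is present — its section is the full 9×23.5 rectangle; the cube at (-2.5, 9.5) is not intersected at this z (z outside [7.5, 16.5]); the cube at (14, 3.5) is absent (z outside [5.5, 10.5]); Merging all regions: only the 9×23.5 cube at (7, 1) is present, so the union is just that shape — 1 connected region. The outline is a single polygon with 4 vertices. Extrusion per mm of travel: 0.8 × 0.25 / (π × 0.875²) = 0.083150. Accumulating E over each segment gives final E = 5.4048.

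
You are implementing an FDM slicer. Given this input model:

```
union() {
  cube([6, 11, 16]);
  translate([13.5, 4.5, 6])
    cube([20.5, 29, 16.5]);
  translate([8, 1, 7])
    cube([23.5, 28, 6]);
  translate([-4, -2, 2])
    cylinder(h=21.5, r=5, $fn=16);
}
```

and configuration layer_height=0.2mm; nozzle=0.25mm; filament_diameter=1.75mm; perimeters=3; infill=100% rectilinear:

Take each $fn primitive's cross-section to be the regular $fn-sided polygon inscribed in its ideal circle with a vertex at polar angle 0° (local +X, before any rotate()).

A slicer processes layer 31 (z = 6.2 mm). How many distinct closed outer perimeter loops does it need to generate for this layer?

2

At z = 6.2 mm: the cube (footprint 6×11) is included at this height; the cube at (13.5, 4.5) is present — its section is the full 20.5×29 rectangle; the cube at (8, 1) is not intersected at this z (z outside [7, 13]); the r=5 cylinder at (-4, -2) gives a regular 16-gon of circumradius 5 (constant along its height); Taking the union: the regions partially overlap (shared area 0.24 mm²), so overlapping operands fuse into one piece — 2 connected regions. The result has 2 disconnected regions.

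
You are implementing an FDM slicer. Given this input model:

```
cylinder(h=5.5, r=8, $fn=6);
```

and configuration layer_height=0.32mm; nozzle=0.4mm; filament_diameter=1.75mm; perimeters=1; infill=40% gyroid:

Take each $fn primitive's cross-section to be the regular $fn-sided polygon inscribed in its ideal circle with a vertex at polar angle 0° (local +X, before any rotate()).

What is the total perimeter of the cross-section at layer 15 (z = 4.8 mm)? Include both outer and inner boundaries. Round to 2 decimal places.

48.00 mm

At z = 4.8 mm: the cylinder: section is a regular 6-gon, circumradius r=8 (perimeter = 2·6·8.000·sin(180°/6) = 48.00 mm). Overall, the cross-section is a single solid region. Total boundary length (outer) = 48.00 mm.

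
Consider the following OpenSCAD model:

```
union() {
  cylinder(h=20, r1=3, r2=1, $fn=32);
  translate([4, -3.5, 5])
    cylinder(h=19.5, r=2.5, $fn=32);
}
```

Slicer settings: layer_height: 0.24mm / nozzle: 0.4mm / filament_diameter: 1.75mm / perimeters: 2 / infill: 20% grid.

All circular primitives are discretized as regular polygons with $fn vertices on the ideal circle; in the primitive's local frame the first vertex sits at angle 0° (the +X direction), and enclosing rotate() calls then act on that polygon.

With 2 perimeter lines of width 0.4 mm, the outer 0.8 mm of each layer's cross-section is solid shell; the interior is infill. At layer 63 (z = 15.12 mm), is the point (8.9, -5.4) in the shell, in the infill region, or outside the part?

At z = 15.12 mm: the cone contributes a regular 32-gon of circumradius 1.488 (interpolated between r1=3 and r2=1 at t=0.756); the r=2.5 cylinder at (4, -3.5) gives a regular 32-gon of circumradius 2.5 (constant along its height); Taking the union: the 2 present regions are separate (no shared area or edge), so areas and boundary lengths simply add and each stays a separate island — 2 connected regions. Overall, the cross-section has 2 separate islands. The nearest boundary edge runs (6.31, -4.46)→(6.08, -4.89); distance from the point to it = 2.76 mm. The point is not inside any of the regions above, so it lies outside the cross-section (2.76 mm from the nearest boundary).

outside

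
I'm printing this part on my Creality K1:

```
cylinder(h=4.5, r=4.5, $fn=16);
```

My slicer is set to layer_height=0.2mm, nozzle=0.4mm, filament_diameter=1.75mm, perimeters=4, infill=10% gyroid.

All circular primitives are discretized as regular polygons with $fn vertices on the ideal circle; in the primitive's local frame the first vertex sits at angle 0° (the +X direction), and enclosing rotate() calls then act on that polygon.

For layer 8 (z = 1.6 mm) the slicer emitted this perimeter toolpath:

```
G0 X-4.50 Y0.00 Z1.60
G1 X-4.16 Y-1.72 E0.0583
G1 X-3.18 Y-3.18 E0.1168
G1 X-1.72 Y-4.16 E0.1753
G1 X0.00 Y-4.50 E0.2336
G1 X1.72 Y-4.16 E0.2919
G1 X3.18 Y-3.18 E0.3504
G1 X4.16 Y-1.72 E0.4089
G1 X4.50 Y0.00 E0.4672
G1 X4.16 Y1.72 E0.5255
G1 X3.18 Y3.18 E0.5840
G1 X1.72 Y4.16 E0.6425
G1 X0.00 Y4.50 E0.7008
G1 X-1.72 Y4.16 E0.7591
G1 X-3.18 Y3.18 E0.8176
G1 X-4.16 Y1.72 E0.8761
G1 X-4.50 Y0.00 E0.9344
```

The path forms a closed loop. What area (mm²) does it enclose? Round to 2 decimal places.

Apply the shoelace formula to the sequence of (X, Y) vertices; enclosed area = 62.00 mm².

62.00 mm²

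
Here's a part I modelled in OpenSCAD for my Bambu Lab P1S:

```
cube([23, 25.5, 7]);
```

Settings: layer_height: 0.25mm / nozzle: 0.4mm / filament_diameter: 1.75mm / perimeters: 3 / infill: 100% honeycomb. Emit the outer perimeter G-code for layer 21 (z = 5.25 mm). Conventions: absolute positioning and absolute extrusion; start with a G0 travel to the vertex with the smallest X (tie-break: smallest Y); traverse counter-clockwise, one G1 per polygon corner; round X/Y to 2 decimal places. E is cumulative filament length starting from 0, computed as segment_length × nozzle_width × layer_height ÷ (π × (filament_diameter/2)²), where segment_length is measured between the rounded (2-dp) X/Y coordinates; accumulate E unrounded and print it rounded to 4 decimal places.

G0 X0.00 Y0.00 Z5.25
G1 X23.00 Y0.00 E0.9562
G1 X23.00 Y25.50 E2.0164
G1 X0.00 Y25.50 E2.9726
G1 X0.00 Y0.00 E4.0328

At z = 5.25 mm: the cube is present — its section is the full 23×25.5 rectangle. The outline is a single polygon with 4 vertices. Extrusion per mm of travel: 0.4 × 0.25 / (π × 0.875²) = 0.041575. Accumulating E over each segment gives final E = 4.0328.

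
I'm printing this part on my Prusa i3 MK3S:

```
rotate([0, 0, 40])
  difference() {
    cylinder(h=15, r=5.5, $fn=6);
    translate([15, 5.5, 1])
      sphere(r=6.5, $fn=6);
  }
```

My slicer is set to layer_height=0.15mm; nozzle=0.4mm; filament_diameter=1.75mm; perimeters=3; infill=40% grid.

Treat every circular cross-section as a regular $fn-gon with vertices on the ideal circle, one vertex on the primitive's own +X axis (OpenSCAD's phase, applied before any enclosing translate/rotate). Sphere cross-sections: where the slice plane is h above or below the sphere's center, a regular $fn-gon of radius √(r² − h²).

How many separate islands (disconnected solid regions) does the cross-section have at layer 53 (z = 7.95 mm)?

At z = 7.95 mm: the r=5.5 cylinder contributes a regular 6-gon of circumradius 5.5; the sphere at (15, 5.5) is not intersected at this z (|z−center|=6.950 > r=6.5); After the difference (first − rest): none of the subtracted shapes is present at this height, so the r=5.5 cylinder is unchanged — 1 connected region; (rotated 40° about Z; rotation is an isometry so areas/perimeters/island counts are preserved). Overall, the cross-section is a single solid region. Island count = 1.

1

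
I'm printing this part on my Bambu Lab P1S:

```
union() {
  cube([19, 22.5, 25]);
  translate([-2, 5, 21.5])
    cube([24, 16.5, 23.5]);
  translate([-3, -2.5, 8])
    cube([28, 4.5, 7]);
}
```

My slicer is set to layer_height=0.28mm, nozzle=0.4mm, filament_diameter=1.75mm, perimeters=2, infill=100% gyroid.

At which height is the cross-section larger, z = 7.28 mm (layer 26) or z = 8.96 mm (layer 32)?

layer 32 (z = 8.96 mm)

Layer 26 (z = 7.28): the cube is present — its section is the full 19×22.5 rectangle (area 427.50 mm²); the cube at (-2, 5) does not reach this height (z outside [21.5, 45]); the cube at (-3, -2.5) does not reach this height (z outside [8, 15]); Merging all regions: only the 19×22.5 cube is present, so the union is just that shape — area = 427.50 mm². So its area = 427.50 mm². Layer 32 (z = 8.96): the 19×22.5 cube contributes its full rectangle (area 427.50 mm²); the cube at (-2, 5) is absent (z outside [21.5, 45]); the cube at (-3, -2.5) (footprint 28×4.5) is included at this height (area 126.00 mm²); Merging all regions: the regions partially overlap — summed areas 553.50 mm² minus the doubly-counted overlap 38.00 mm² gives 515.50 mm² — area = 515.50 mm². So its area = 515.50 mm². Layer 32 is larger (515.50 vs 427.50 mm²).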